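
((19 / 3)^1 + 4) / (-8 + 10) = 31 / 6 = 5.17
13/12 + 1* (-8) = -83/12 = -6.92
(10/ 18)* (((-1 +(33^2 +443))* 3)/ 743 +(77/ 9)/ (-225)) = 3.41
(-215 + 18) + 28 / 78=-7669 / 39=-196.64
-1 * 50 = -50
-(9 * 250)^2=-5062500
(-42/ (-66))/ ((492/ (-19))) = -133/ 5412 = -0.02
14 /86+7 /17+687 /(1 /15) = 7533375 /731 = 10305.57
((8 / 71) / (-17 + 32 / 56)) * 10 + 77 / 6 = 125069 / 9798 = 12.76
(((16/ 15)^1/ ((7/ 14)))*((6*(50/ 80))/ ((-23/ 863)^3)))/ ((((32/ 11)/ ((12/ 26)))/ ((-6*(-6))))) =-381784974318/ 158171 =-2413748.25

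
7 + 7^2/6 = 91/6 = 15.17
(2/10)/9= 1/45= 0.02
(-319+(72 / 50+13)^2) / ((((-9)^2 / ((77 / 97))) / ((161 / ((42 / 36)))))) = -81529756 / 545625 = -149.42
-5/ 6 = -0.83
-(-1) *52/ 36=1.44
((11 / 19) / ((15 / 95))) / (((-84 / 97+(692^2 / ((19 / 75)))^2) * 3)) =385187 / 1126059005941647084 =0.00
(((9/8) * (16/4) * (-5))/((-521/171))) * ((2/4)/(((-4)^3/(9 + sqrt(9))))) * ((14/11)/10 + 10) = -2571669/366784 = -7.01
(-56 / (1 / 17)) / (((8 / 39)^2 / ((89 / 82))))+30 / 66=-177194741 / 7216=-24555.81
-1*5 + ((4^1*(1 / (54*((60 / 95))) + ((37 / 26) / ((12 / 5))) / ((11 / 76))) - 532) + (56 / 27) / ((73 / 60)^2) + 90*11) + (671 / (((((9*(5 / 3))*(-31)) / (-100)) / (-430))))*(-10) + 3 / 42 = 8317523809165936 / 13394500119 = 620965.60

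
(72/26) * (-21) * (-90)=68040/13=5233.85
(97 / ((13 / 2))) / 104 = 97 / 676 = 0.14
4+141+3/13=1888/13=145.23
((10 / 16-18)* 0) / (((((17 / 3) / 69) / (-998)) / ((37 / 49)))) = 0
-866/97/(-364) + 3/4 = 27347/35308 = 0.77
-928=-928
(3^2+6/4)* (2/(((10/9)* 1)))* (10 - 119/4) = -14931/40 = -373.28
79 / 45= 1.76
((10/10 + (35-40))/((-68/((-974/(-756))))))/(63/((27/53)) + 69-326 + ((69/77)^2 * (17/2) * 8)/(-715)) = -0.00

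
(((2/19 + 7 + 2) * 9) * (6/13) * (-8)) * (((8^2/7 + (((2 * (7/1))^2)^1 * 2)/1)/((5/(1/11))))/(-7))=16142976/51205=315.26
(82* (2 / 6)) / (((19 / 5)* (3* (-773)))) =-410 / 132183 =-0.00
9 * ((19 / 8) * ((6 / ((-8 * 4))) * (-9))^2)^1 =124659 / 2048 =60.87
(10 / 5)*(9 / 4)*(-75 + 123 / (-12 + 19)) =-1809 / 7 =-258.43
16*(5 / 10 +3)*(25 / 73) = 1400 / 73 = 19.18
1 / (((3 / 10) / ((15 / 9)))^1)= 50 / 9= 5.56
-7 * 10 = -70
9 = 9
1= 1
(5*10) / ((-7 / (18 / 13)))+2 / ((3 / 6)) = -536 / 91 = -5.89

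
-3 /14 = -0.21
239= 239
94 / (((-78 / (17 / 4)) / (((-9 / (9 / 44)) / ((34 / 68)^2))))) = 35156 / 39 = 901.44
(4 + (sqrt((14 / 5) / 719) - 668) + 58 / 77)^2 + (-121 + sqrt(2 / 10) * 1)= -20428 * sqrt(50330) / 55363 + sqrt(5) / 5 + 9373701913151 / 21314755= 439692.93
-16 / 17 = -0.94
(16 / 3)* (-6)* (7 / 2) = -112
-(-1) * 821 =821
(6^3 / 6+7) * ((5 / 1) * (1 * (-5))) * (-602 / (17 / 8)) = 304541.18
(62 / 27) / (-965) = -62 / 26055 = -0.00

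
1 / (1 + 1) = 1 / 2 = 0.50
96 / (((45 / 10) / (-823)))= -17557.33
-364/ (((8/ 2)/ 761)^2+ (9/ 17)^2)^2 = -784318292220650908/ 169297649633125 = -4632.78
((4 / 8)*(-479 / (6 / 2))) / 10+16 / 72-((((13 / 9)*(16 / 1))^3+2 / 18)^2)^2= -131161281615821118318287761793 / 5648590729620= -23220177898186081.88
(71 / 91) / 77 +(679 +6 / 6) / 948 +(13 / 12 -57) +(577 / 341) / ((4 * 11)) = -20820695197 / 377523146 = -55.15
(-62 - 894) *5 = -4780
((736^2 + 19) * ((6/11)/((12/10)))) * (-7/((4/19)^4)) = -2470889418025/2816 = -877446526.29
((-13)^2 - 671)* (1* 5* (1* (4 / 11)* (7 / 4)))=-17570 / 11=-1597.27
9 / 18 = 1 / 2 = 0.50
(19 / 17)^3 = 6859 / 4913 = 1.40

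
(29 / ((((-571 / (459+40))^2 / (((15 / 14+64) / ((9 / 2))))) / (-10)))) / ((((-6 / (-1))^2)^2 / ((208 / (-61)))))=855186464470 / 101491020603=8.43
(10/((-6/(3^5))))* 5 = -2025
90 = 90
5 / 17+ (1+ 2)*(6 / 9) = 39 / 17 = 2.29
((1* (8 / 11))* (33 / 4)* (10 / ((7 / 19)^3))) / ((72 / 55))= 1886225 / 2058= 916.53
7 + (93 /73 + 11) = 1407 /73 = 19.27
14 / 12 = 7 / 6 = 1.17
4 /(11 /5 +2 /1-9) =-0.83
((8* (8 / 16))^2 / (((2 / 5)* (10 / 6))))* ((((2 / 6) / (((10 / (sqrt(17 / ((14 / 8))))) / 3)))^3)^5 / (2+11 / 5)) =3282709384* sqrt(119) / 246298870849609375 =0.00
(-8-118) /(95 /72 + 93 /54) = -3024 /73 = -41.42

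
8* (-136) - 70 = -1158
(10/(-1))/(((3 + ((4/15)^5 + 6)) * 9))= -843750/6835399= -0.12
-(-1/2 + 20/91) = 51/182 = 0.28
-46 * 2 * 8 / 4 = -184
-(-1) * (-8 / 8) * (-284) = 284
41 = 41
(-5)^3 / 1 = -125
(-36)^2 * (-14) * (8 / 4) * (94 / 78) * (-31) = 17623872 / 13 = 1355682.46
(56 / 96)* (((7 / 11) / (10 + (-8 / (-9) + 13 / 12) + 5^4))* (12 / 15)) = 588 / 1261205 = 0.00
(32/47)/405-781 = -14866303/19035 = -781.00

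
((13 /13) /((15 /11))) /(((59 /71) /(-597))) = -155419 /295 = -526.84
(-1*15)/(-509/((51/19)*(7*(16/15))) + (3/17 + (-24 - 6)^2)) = -28560/1665581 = -0.02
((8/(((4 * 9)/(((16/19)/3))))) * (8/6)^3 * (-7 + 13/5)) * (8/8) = -45056/69255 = -0.65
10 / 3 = 3.33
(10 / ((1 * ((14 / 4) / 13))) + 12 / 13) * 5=190.33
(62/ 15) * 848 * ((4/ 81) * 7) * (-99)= -16193408/ 135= -119951.17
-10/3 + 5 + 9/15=34/15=2.27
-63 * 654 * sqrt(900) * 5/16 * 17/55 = -119392.16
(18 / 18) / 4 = 1 / 4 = 0.25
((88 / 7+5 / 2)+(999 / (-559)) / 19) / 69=2227045 / 10259886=0.22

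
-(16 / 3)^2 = -256 / 9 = -28.44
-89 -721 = -810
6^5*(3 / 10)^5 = 59049 / 3125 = 18.90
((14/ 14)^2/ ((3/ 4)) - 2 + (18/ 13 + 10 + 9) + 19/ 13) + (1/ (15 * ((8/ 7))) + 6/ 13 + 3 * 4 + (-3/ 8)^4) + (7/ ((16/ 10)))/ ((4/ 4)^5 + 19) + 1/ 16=27156787/ 798720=34.00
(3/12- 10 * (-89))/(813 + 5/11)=39171/35792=1.09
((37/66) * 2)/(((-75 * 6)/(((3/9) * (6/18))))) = -37/133650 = -0.00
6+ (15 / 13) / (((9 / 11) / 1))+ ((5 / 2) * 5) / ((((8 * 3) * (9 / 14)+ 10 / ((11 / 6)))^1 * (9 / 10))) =1519261 / 188136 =8.08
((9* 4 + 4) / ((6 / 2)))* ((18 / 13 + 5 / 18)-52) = -235580 / 351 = -671.17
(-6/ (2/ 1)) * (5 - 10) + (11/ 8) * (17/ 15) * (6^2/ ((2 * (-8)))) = 1839/ 160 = 11.49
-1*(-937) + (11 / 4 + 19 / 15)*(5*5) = 12449 / 12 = 1037.42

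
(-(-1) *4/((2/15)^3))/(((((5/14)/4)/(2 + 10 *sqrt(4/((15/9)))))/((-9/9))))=-75600 *sqrt(15)-37800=-330597.54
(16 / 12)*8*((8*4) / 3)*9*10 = 10240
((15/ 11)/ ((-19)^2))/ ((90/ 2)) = 1/ 11913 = 0.00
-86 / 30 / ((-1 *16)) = 43 / 240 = 0.18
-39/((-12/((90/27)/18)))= 0.60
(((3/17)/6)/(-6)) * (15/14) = -5/952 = -0.01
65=65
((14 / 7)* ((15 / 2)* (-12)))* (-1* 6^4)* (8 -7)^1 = 233280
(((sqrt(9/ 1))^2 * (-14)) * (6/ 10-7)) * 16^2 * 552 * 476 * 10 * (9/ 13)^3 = 395424927055872/ 2197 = 179984035983.56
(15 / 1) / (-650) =-3 / 130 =-0.02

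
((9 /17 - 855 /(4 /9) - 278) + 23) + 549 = -110787 /68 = -1629.22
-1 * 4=-4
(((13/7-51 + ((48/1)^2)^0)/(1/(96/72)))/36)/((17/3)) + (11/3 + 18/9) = 5732/1071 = 5.35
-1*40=-40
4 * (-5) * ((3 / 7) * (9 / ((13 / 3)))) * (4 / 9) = -7.91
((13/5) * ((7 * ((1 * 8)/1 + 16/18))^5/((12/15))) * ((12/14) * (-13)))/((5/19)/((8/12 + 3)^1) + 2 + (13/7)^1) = -243154963251200000/28284471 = -8596765456.61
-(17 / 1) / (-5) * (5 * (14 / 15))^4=653072 / 405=1612.52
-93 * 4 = -372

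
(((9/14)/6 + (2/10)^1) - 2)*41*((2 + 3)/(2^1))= -173.52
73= 73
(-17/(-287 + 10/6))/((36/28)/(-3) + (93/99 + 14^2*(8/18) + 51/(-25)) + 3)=883575/1313687792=0.00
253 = 253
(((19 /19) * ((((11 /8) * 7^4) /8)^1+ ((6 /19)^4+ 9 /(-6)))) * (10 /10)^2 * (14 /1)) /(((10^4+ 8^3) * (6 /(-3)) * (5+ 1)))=-0.05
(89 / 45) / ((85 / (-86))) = -7654 / 3825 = -2.00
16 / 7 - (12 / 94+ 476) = -155894 / 329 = -473.84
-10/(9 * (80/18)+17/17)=-10/41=-0.24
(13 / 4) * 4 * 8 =104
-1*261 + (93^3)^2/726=215663331321/242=891170790.58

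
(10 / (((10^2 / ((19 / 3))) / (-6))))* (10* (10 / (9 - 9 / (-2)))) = -28.15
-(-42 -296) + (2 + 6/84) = 4761/14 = 340.07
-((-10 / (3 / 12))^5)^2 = -10485760000000000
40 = 40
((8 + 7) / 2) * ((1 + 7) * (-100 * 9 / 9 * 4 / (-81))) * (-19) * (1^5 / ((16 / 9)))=-9500 / 3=-3166.67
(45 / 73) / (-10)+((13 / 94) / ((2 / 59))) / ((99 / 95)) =5235391 / 1358676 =3.85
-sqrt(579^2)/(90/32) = -205.87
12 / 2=6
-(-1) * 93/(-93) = -1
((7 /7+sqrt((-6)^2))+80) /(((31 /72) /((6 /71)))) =37584 /2201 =17.08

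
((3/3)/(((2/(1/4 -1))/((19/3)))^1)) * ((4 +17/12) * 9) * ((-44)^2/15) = -14943.50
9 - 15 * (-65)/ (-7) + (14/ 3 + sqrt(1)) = -2617/ 21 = -124.62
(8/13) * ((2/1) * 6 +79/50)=2716/325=8.36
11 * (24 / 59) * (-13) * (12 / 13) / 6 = -528 / 59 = -8.95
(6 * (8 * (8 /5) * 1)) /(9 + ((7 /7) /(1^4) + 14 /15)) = 288 /41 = 7.02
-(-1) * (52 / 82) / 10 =0.06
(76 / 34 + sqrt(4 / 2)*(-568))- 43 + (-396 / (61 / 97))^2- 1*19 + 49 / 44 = 1103497100521 / 2783308- 568*sqrt(2) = 395666.36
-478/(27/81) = -1434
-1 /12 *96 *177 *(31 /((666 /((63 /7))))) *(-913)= 20038524 /37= 541581.73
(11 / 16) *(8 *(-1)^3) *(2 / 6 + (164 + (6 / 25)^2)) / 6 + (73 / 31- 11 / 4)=-52691539 / 348750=-151.09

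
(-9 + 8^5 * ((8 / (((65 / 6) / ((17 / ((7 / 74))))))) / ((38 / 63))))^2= 79280717180896616121 / 1525225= 51979686394398.61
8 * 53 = 424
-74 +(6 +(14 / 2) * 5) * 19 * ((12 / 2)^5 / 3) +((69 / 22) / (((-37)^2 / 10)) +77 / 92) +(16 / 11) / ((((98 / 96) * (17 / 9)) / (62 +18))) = 2330229335284075 / 1154061524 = 2019155.21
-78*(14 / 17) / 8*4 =-32.12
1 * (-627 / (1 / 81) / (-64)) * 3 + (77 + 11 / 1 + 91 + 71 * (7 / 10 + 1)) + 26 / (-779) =668146991 / 249280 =2680.31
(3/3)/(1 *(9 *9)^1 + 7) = 1/88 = 0.01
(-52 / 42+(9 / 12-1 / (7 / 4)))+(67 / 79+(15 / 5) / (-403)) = -0.22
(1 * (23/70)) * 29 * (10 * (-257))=-171419/7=-24488.43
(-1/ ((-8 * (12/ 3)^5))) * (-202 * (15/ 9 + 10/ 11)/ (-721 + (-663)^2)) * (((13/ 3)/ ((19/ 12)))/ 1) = -111605/ 281761480704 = -0.00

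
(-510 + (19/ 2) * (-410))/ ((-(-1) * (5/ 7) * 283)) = -21.79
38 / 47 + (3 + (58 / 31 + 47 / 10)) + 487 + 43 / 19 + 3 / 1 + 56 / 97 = 13512718897 / 26852510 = 503.22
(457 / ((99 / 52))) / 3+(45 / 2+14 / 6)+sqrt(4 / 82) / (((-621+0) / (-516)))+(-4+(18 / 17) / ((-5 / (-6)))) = 172 * sqrt(82) / 8487+5155907 / 50490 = 102.30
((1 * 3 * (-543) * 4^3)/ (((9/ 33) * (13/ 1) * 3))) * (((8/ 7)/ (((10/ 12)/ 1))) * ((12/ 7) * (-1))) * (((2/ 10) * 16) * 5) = 1174339584/ 3185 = 368709.45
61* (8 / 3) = 162.67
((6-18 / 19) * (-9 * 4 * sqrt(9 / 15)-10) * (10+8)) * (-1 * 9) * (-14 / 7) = -1119744 * sqrt(15) / 95-311040 / 19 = -62020.52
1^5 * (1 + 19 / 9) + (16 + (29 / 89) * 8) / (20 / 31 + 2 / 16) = 4172164 / 152991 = 27.27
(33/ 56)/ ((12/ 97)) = 1067/ 224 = 4.76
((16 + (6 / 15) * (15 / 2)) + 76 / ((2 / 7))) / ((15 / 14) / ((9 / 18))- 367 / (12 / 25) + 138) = -23940 / 52453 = -0.46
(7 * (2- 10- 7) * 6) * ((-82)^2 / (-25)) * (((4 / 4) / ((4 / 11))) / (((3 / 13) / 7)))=70672602 / 5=14134520.40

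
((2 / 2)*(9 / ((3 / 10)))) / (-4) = -7.50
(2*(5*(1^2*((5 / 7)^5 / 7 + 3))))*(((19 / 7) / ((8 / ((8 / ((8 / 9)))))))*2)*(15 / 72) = 63425325 / 1647086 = 38.51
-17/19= -0.89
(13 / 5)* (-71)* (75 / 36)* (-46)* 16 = 283053.33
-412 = -412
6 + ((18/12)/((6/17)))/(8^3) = 12305/2048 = 6.01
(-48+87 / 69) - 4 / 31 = -33417 / 713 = -46.87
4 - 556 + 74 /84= -23147 /42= -551.12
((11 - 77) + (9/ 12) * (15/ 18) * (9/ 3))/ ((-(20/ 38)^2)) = 185193/ 800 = 231.49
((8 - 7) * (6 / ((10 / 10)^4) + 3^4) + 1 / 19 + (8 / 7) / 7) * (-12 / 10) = -487188 / 4655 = -104.66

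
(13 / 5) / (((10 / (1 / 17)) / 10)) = 0.15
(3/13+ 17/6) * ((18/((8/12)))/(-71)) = -1.17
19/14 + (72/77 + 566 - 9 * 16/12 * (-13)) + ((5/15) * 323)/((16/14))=1512589/1848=818.50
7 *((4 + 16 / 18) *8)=2464 / 9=273.78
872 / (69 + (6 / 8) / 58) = 12.64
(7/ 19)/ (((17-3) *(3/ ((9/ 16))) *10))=3/ 6080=0.00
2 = 2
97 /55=1.76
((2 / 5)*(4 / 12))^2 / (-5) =-0.00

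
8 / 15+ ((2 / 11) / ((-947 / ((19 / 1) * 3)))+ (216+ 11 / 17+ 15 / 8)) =219.04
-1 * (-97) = 97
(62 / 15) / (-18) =-31 / 135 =-0.23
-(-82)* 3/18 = 41/3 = 13.67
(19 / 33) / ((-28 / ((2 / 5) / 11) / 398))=-3781 / 12705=-0.30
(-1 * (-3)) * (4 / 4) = 3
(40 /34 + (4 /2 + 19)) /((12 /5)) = 1885 /204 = 9.24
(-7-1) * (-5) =40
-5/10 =-1/2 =-0.50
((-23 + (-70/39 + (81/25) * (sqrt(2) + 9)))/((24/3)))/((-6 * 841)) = -27 * sqrt(2)/336400 - 266/2459925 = -0.00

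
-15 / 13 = -1.15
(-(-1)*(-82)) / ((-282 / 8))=328 / 141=2.33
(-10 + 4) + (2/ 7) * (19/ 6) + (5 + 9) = 187/ 21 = 8.90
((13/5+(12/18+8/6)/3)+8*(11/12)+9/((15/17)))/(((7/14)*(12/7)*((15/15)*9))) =364/135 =2.70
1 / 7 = 0.14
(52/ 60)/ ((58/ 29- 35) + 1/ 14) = -182/ 6915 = -0.03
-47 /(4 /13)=-611 /4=-152.75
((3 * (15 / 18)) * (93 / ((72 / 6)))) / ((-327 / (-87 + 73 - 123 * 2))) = 10075 / 654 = 15.41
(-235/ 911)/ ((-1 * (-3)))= -235/ 2733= -0.09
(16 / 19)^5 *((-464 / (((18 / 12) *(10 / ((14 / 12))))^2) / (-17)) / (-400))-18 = -38358241140374 / 2130992701875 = -18.00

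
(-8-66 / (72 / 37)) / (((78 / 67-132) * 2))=33701 / 210384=0.16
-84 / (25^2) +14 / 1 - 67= -33209 / 625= -53.13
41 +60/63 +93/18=1979/42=47.12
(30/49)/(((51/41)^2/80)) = 1344800/42483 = 31.66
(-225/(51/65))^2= 23765625/289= 82234.00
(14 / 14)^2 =1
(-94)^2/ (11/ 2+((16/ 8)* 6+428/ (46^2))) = 9348488/ 18729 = 499.15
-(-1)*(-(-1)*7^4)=2401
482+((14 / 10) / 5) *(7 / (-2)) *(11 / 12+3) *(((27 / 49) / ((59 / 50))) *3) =476.62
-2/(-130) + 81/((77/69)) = 363362/5005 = 72.60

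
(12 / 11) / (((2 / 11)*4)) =1.50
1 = 1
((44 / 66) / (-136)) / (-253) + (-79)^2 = 322110493 / 51612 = 6241.00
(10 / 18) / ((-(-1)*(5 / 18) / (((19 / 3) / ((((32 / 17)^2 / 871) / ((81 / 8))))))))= 129131847 / 4096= 31526.33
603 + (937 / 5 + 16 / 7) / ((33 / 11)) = 23318 / 35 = 666.23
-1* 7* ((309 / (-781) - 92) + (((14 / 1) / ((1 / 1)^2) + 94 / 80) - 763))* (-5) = -183739451 / 6248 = -29407.72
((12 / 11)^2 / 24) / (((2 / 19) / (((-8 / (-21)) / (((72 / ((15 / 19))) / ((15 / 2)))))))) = 25 / 1694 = 0.01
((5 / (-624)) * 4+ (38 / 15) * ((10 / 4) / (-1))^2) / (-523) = -2465 / 81588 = -0.03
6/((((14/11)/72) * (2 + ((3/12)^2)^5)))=276824064/1631119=169.71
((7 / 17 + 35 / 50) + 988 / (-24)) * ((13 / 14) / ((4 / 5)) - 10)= 168531 / 476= 354.06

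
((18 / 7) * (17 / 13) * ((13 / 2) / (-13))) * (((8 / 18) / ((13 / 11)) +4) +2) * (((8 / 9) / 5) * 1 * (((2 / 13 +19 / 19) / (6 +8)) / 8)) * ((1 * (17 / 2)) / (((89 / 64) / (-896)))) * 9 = 1324609536 / 1368731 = 967.76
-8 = -8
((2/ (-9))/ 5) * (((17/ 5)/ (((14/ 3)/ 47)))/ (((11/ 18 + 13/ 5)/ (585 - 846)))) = 73602/ 595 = 123.70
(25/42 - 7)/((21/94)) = -12643/441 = -28.67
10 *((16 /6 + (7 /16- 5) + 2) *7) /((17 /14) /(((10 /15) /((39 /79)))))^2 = 107033150 /11868363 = 9.02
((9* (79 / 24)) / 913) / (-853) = -237 / 6230312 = -0.00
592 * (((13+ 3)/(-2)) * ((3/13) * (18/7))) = -255744/91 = -2810.37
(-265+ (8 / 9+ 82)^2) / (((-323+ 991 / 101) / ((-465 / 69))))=8376223405 / 58930416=142.14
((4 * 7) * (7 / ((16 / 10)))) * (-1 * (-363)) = 88935 / 2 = 44467.50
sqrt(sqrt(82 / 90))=0.98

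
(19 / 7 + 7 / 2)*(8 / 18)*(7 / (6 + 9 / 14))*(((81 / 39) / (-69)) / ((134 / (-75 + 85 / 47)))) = 1396640 / 29188081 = 0.05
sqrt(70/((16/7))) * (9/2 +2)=91 * sqrt(10)/8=35.97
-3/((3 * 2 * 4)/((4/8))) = -1/16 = -0.06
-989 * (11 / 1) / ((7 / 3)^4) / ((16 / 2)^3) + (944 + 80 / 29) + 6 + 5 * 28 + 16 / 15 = 584540538403 / 534750720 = 1093.11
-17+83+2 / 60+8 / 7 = 14107 / 210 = 67.18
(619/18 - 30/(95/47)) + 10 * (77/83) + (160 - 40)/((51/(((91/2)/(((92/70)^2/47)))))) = 750975424885/255275298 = 2941.83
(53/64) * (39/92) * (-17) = -35139/5888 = -5.97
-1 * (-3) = 3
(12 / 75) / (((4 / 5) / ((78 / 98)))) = 39 / 245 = 0.16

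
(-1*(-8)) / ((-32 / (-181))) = 181 / 4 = 45.25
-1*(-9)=9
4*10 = 40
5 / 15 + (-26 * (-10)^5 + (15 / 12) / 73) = 2277600307 / 876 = 2600000.35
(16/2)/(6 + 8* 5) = 4/23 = 0.17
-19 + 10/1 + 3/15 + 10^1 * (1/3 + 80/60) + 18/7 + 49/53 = 11.36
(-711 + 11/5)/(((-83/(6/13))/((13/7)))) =7.32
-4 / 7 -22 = -158 / 7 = -22.57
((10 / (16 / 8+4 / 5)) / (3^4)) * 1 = 25 / 567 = 0.04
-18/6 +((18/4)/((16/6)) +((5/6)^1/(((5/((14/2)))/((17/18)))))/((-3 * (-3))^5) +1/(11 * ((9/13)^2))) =-315060545/280600848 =-1.12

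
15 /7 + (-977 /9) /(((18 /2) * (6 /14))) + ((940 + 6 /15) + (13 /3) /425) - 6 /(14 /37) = 649585616 /722925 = 898.55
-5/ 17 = -0.29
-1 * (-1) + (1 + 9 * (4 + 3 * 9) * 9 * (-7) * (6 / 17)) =-105428 / 17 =-6201.65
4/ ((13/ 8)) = 32/ 13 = 2.46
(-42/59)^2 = 1764/3481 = 0.51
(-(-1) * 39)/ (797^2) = 39/ 635209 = 0.00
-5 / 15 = -1 / 3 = -0.33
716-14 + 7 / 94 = 65995 / 94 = 702.07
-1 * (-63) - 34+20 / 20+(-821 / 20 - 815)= -16521 / 20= -826.05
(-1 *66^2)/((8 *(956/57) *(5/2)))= -62073/4780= -12.99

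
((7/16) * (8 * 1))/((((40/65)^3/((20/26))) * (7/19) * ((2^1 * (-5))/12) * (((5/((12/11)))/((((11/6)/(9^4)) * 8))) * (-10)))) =3211/1749600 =0.00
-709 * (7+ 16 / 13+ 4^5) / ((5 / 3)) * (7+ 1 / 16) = -3225270069 / 1040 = -3101221.22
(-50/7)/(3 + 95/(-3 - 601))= -30200/12019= -2.51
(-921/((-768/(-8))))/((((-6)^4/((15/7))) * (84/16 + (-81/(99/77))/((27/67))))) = 1535/14620032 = 0.00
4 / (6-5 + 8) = 0.44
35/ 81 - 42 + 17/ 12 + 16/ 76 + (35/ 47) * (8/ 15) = -11441213/ 289332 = -39.54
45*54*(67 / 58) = 81405 / 29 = 2807.07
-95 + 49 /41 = -93.80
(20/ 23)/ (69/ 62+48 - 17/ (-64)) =39680/ 2253241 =0.02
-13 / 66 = -0.20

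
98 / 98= 1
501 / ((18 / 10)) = 835 / 3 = 278.33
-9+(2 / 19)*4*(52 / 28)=-1093 / 133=-8.22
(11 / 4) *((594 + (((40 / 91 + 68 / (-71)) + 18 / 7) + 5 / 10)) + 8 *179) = 288342615 / 51688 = 5578.52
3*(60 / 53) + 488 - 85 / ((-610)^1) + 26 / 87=276677519 / 562542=491.83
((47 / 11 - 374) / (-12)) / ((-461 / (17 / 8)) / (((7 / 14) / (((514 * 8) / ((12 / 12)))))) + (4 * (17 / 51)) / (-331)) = -0.00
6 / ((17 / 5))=30 / 17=1.76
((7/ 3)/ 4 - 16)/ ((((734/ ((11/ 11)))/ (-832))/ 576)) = 3694080/ 367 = 10065.61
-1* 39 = -39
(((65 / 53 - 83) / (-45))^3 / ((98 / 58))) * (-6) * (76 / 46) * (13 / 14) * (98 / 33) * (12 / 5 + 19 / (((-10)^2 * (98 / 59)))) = -653126522253732956 / 2675636518865625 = -244.10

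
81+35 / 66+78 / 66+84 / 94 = 259345 / 3102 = 83.61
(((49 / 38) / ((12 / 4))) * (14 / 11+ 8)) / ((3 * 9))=833 / 5643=0.15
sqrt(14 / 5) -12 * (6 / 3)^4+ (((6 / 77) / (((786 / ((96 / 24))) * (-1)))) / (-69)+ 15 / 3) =-130152557 / 696003+ sqrt(70) / 5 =-185.33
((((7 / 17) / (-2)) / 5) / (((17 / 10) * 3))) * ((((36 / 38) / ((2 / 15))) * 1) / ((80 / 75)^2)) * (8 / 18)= -7875 / 351424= -0.02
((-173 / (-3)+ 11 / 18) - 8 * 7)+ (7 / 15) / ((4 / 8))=289 / 90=3.21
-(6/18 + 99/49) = -346/147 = -2.35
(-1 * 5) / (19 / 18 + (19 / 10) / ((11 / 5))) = -99 / 38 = -2.61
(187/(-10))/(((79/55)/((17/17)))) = -13.02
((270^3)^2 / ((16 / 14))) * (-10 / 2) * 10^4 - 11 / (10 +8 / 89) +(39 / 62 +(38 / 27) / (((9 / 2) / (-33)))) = -16949646393750000010.78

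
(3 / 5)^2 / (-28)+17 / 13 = 11783 / 9100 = 1.29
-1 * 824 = -824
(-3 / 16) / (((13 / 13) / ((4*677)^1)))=-2031 / 4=-507.75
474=474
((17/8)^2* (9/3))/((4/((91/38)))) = 78897/9728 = 8.11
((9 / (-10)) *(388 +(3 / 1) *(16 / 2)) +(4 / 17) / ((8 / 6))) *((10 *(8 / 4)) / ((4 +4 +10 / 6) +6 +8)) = -378036 / 1207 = -313.20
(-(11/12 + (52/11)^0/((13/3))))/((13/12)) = -179/169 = -1.06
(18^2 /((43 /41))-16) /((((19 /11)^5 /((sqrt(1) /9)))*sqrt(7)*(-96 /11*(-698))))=5578645589*sqrt(7) /112368264703632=0.00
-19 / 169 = -0.11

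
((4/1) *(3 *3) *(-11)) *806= -319176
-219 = -219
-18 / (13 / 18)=-24.92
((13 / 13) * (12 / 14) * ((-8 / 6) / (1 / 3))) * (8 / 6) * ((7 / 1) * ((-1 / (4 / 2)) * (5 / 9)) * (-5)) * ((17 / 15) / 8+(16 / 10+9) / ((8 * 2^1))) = -35.74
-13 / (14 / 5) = -65 / 14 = -4.64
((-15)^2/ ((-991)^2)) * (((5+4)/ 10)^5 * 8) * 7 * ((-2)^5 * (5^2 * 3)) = -89282088/ 4910405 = -18.18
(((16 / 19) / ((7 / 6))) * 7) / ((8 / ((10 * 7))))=840 / 19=44.21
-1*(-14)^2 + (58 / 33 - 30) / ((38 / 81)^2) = -1287887 / 3971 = -324.32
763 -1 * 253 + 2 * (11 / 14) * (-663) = -3723 / 7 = -531.86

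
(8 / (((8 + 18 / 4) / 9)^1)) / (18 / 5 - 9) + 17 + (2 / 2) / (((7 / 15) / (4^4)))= 564.50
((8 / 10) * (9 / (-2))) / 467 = -18 / 2335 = -0.01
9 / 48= 3 / 16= 0.19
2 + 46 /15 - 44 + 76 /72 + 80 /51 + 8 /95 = -1053059 /29070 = -36.22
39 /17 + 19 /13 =830 /221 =3.76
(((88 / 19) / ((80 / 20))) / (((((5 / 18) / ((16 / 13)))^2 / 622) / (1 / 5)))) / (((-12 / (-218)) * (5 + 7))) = 1718272512 / 401375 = 4280.97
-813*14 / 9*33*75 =-3130050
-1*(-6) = 6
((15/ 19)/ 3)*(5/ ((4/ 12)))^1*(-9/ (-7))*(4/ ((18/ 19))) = 150/ 7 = 21.43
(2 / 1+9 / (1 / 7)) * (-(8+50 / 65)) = -570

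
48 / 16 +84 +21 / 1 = 108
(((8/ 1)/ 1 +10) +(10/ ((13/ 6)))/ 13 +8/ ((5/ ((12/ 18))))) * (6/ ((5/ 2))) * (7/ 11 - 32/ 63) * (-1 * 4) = -70109216/ 2927925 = -23.95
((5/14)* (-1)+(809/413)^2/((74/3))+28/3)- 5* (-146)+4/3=14019343088/18933159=740.47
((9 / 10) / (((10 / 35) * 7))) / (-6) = -3 / 40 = -0.08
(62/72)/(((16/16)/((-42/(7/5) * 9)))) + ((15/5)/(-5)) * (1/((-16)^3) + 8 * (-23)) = -500121/4096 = -122.10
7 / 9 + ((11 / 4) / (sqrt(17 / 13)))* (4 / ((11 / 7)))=6.90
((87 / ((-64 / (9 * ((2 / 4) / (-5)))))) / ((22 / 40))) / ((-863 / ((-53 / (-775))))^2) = 2199447 / 157459061980000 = 0.00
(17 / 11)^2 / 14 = 289 / 1694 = 0.17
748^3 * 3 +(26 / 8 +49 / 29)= 145641129789 / 116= 1255526980.94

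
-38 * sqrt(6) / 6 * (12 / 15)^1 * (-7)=532 * sqrt(6) / 15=86.88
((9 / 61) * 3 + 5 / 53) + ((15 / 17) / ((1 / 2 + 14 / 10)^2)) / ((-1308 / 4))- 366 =-790374051186 / 2162660389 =-365.46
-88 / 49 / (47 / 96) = -8448 / 2303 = -3.67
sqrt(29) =5.39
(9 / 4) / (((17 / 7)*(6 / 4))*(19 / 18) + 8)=189 / 995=0.19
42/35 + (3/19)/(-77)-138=-1000707/7315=-136.80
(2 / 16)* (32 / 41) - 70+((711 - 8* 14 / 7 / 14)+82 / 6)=653.62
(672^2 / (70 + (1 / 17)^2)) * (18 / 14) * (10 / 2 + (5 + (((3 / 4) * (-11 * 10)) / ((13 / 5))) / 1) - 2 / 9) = -47887031808 / 263003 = -182077.89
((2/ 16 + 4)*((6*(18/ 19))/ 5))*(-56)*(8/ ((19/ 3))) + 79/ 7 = -4048669/ 12635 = -320.43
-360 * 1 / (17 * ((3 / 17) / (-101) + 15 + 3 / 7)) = -16968 / 12361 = -1.37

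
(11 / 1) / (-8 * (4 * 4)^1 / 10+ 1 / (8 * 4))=-1760 / 2043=-0.86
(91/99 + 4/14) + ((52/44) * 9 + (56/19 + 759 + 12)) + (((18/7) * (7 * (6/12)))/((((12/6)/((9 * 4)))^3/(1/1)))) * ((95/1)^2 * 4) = 2268096650189/1197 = 1894817585.79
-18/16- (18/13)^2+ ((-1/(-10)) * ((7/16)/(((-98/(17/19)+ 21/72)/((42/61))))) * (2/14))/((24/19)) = -15974521071/5250992240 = -3.04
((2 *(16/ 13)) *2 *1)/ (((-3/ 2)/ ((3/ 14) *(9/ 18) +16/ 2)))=-7264/ 273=-26.61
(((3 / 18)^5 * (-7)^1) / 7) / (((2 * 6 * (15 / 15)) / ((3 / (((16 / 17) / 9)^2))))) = -289 / 98304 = -0.00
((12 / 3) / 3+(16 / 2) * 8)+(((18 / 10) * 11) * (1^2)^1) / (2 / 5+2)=73.58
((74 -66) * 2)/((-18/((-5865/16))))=1955/6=325.83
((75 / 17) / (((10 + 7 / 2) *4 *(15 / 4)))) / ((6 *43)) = 5 / 59211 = 0.00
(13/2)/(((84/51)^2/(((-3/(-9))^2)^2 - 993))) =-18886439/7938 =-2379.24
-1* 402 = -402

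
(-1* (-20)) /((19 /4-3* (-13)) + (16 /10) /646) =129200 /282641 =0.46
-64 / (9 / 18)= -128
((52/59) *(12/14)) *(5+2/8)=234/59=3.97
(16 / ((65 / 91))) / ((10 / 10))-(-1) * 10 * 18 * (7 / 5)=1372 / 5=274.40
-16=-16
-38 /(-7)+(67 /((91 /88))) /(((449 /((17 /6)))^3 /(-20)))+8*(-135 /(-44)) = 73329247131872 /2446452931923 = 29.97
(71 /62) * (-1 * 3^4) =-5751 /62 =-92.76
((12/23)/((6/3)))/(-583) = -6/13409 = -0.00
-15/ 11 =-1.36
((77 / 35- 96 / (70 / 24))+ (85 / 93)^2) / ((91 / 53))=-95874880 / 5509413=-17.40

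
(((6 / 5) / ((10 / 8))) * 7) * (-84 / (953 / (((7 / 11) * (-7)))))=691488 / 262075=2.64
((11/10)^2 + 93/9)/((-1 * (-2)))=3463/600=5.77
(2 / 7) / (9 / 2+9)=4 / 189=0.02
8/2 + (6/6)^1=5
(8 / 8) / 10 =1 / 10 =0.10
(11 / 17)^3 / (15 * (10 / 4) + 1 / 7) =18634 / 2589151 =0.01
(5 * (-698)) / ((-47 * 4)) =1745 / 94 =18.56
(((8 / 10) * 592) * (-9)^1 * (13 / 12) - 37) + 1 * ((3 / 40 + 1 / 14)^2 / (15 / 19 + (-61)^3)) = -1573765510191299 / 338109721600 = -4654.60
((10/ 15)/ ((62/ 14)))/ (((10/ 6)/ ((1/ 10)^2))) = 7/ 7750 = 0.00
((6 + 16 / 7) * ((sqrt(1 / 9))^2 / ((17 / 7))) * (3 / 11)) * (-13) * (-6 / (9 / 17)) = 1508 / 99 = 15.23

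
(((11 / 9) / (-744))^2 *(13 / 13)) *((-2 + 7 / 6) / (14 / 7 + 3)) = -0.00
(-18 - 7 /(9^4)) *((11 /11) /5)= -23621 /6561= -3.60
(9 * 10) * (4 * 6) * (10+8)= 38880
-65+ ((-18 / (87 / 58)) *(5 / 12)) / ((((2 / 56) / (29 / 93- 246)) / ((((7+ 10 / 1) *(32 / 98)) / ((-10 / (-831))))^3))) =43977013282232288047 / 13025425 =3376244021383.74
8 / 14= 4 / 7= 0.57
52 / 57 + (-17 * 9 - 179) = -18872 / 57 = -331.09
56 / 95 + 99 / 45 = 53 / 19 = 2.79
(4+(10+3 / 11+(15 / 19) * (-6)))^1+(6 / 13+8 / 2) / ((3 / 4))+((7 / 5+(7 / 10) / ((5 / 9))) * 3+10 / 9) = 30047497 / 1222650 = 24.58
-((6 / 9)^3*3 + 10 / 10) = -17 / 9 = -1.89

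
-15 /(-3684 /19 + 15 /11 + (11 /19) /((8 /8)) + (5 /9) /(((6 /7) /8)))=84645 /1053926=0.08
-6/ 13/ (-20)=3/ 130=0.02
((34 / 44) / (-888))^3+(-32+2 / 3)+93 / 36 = -214360513556273 / 7456017862656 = -28.75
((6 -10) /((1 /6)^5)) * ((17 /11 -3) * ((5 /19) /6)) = 414720 /209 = 1984.31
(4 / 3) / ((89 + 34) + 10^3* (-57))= -4 / 170631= -0.00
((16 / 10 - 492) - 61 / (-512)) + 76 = -1060559 / 2560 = -414.28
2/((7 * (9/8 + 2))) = 16/175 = 0.09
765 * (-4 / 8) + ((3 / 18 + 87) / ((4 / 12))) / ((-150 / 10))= -5999 / 15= -399.93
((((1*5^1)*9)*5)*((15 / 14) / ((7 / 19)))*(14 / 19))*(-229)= -772875 / 7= -110410.71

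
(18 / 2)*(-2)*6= -108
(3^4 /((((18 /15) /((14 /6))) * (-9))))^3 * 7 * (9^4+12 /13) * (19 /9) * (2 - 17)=810735165625 /104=7795530438.70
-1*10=-10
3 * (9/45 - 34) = -507/5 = -101.40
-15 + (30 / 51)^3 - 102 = -573821 / 4913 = -116.80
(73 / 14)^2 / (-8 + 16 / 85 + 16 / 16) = -452965 / 113484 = -3.99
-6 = -6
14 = 14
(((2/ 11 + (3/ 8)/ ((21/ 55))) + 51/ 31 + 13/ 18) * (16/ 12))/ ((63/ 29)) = 17600419/ 8120574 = 2.17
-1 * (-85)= 85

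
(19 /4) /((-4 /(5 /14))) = -95 /224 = -0.42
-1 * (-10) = 10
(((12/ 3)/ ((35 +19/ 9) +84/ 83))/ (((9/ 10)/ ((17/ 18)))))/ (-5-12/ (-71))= -1001810/ 43955793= -0.02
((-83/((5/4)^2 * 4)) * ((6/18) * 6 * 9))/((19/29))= -173304/475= -364.85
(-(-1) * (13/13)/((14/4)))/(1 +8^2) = 0.00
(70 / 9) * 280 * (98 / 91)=274400 / 117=2345.30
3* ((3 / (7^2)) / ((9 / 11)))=11 / 49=0.22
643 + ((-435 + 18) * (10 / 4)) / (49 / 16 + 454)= 640.72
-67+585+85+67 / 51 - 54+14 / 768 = 3592567 / 6528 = 550.33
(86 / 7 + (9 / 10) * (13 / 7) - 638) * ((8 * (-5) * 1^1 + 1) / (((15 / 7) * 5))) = 567879 / 250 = 2271.52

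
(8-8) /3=0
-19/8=-2.38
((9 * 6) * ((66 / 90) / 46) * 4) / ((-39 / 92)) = -528 / 65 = -8.12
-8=-8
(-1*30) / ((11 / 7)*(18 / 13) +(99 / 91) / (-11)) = -130 / 9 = -14.44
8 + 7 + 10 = 25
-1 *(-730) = 730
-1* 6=-6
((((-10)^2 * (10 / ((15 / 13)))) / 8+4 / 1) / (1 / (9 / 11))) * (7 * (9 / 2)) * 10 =318465 / 11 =28951.36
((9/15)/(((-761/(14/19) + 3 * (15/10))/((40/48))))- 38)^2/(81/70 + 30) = 10474421055875/226000471848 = 46.35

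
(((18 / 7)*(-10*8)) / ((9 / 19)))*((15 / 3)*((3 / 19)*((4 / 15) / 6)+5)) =-228320 / 21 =-10872.38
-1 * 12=-12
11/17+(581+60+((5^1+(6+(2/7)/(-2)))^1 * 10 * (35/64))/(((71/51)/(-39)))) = -9865431/9656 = -1021.69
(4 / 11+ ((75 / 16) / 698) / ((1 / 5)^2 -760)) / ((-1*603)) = -282900901 / 469131819552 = -0.00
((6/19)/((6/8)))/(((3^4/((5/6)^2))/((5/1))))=250/13851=0.02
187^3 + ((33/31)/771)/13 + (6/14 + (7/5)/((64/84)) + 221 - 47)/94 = 6539204.88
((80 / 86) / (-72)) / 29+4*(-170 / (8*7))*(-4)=3815785 / 78561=48.57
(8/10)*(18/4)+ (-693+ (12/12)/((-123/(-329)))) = -422336/615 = -686.73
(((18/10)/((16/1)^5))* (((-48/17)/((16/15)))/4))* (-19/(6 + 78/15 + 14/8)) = 7695/4616880128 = 0.00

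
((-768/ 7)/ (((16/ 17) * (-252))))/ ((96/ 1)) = 17/ 3528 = 0.00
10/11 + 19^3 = 75459/11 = 6859.91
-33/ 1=-33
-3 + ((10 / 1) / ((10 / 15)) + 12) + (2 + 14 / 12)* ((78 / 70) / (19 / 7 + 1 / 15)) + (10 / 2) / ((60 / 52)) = 51863 / 1752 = 29.60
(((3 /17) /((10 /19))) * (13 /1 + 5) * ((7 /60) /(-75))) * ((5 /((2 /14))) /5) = -2793 /42500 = -0.07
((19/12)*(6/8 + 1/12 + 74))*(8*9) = 8531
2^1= 2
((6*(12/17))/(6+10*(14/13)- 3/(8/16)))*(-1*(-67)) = 15678/595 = 26.35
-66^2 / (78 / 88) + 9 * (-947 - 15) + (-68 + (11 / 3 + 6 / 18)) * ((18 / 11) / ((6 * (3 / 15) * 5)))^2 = -21356970 / 1573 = -13577.22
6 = 6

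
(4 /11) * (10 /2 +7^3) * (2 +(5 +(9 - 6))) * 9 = 125280 /11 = 11389.09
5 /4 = 1.25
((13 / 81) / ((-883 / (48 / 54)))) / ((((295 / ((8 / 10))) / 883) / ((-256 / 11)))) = 106496 / 11828025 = 0.01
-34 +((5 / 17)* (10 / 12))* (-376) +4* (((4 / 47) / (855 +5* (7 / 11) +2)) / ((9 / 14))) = -4291913870 / 34020621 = -126.16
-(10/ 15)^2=-0.44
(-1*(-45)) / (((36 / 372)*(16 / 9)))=4185 / 16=261.56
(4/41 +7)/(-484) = -291/19844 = -0.01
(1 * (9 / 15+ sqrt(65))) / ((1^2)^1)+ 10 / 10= 8 / 5+ sqrt(65)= 9.66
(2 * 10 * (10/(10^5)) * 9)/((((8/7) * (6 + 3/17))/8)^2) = 289/12500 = 0.02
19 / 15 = 1.27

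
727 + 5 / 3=2186 / 3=728.67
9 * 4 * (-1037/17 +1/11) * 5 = -120600/11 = -10963.64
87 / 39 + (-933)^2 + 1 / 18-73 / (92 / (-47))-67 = 9369648445 / 10764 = 870461.58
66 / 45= 22 / 15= 1.47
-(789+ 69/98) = -77391/98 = -789.70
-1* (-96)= 96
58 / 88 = 0.66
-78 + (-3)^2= -69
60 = 60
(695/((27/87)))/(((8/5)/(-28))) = -705425/18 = -39190.28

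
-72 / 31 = -2.32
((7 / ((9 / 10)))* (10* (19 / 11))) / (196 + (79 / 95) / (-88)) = 10108000 / 14746329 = 0.69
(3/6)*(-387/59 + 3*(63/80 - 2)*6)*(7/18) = -5.52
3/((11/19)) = 5.18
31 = 31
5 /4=1.25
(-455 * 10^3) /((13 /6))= -210000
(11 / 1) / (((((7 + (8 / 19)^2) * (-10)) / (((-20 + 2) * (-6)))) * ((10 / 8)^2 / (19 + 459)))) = -1639991232 / 323875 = -5063.65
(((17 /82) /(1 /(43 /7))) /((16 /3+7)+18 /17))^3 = 51815853859041 /60255651738538088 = 0.00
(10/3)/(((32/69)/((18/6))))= 345/16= 21.56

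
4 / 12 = 1 / 3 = 0.33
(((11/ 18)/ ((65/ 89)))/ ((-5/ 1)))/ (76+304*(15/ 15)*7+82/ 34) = -16643/ 219427650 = -0.00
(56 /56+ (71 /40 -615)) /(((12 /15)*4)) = -24489 /128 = -191.32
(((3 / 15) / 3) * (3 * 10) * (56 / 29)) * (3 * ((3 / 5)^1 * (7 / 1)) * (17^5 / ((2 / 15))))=15027766488 / 29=518198844.41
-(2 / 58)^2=-0.00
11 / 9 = 1.22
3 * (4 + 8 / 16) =27 / 2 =13.50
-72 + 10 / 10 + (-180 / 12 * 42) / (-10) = -8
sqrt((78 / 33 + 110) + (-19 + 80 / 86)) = sqrt(21096273) / 473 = 9.71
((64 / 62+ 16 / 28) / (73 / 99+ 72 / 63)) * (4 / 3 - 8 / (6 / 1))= 0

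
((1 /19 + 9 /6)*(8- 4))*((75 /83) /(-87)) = -2950 /45733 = -0.06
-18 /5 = -3.60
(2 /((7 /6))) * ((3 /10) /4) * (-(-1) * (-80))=-72 /7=-10.29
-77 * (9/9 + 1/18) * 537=-261877/6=-43646.17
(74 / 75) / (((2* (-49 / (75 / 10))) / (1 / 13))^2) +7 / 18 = 0.39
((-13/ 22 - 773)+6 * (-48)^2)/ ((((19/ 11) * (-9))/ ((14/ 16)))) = -11753/ 16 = -734.56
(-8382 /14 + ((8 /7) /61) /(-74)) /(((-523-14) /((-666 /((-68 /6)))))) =85131819 /1299361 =65.52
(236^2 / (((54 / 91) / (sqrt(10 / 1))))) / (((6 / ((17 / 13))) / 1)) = 1656956 *sqrt(10) / 81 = 64688.33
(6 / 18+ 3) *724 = 7240 / 3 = 2413.33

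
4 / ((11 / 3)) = 12 / 11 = 1.09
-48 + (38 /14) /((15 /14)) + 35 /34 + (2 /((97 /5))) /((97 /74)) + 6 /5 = -207100459 /4798590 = -43.16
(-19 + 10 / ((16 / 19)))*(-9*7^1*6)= 10773 / 4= 2693.25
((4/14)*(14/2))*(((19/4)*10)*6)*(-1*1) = -570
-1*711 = -711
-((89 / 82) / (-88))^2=-7921 / 52070656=-0.00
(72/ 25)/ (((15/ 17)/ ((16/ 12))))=544/ 125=4.35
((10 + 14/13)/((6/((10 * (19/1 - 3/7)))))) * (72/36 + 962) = 2313600/7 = 330514.29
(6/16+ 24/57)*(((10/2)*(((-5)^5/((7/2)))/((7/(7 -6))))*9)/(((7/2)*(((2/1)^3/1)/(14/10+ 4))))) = -91884375/104272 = -881.20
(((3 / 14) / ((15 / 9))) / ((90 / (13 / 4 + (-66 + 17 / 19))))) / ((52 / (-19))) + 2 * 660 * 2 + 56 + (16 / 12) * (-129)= 367499101 / 145600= 2524.03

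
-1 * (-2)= 2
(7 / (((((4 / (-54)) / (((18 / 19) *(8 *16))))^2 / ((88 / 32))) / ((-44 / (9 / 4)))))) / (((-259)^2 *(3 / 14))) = -34685190144 / 494209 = -70183.24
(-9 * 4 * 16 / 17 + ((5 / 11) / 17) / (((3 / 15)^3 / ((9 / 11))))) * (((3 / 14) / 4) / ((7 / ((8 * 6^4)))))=-35586864 / 14399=-2471.48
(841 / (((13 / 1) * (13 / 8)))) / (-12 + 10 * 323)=3364 / 271921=0.01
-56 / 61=-0.92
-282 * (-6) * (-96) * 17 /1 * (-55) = 151873920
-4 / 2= -2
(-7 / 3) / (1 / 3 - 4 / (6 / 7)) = 7 / 13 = 0.54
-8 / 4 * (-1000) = 2000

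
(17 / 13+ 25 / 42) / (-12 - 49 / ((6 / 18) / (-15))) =0.00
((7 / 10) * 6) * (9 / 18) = 21 / 10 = 2.10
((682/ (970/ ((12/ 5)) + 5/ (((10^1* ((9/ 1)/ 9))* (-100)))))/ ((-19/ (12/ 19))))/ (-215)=982080/ 3764280931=0.00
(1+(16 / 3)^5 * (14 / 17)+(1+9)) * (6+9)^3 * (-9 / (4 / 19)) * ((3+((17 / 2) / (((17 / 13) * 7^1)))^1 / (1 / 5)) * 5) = -18710594790625 / 952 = -19653986124.61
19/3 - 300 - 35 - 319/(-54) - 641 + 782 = -9815/54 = -181.76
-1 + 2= 1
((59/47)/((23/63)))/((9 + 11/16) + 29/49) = 2914128/8711779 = 0.33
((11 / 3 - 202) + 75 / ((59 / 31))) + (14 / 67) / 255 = -160199524 / 1008015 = -158.93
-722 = -722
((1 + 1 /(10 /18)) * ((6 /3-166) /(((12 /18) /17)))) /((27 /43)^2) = -36085084 /1215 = -29699.66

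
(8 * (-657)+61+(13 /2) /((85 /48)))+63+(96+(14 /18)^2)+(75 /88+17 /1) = -3037804889 /605880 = -5013.87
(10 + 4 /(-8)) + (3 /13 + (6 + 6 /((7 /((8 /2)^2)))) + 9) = 6997 /182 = 38.45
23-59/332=7577/332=22.82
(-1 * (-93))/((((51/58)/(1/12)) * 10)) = 899/1020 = 0.88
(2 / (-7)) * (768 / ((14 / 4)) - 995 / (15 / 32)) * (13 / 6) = 519584 / 441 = 1178.20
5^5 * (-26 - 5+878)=2646875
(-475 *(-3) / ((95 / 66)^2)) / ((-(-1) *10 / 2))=13068 / 95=137.56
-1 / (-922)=1 / 922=0.00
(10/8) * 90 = 225/2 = 112.50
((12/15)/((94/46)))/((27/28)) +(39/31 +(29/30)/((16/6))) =6377807/3147120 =2.03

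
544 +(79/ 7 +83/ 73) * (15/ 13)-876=-317.67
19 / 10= 1.90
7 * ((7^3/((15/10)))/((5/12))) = 19208/5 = 3841.60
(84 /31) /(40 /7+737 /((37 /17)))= 21756 /2764673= 0.01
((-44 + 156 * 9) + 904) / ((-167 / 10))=-22640 / 167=-135.57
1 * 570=570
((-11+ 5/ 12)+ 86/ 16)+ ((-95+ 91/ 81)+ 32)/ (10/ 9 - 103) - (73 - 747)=669.40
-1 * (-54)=54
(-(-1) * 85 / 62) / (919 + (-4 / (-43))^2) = 157165 / 105353314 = 0.00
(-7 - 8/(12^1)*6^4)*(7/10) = -6097/10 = -609.70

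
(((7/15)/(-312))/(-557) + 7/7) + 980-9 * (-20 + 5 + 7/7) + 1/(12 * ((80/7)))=1107.01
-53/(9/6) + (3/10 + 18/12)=-503/15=-33.53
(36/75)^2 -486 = -303606/625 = -485.77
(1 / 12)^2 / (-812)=-0.00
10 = 10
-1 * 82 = -82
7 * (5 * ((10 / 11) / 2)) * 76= 13300 / 11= 1209.09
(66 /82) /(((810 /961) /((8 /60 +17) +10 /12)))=5697769 /332100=17.16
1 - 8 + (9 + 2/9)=2.22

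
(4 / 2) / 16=1 / 8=0.12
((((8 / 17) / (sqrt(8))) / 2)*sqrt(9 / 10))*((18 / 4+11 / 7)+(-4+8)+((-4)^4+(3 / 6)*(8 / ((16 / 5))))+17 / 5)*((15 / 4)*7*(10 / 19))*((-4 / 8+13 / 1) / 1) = 8527725*sqrt(5) / 5168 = 3689.74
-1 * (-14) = 14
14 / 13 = 1.08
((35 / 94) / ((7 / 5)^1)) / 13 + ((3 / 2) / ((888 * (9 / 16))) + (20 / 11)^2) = 163925587 / 49238046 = 3.33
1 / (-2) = -1 / 2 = -0.50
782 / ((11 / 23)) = 17986 / 11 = 1635.09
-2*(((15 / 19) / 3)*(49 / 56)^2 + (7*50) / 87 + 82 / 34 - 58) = 92375885 / 899232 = 102.73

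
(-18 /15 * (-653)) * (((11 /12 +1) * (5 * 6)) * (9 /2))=405513 /2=202756.50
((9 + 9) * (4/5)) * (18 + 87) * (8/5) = 12096/5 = 2419.20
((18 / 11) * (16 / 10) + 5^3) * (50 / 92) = 35095 / 506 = 69.36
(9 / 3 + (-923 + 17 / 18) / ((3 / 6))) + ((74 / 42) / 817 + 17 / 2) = -188652431 / 102942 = -1832.61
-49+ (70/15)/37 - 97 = -16192/111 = -145.87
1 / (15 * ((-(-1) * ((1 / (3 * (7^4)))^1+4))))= 2401 / 144065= 0.02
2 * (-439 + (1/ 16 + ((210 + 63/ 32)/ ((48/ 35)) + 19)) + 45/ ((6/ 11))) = -93633/ 256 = -365.75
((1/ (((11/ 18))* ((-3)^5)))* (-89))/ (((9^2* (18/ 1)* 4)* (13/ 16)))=356/ 2814669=0.00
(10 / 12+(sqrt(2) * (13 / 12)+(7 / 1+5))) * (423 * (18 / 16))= 16497 * sqrt(2) / 32+97713 / 16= 6836.13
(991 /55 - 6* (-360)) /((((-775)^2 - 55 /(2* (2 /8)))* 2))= 119791 /66056650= 0.00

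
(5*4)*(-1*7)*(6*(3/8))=-315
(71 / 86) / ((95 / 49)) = 3479 / 8170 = 0.43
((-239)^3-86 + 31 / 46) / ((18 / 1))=-69776911 / 92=-758444.68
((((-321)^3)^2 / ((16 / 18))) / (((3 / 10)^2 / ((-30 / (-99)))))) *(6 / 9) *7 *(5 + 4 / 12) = 103141104181622181.82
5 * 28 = 140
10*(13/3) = 130/3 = 43.33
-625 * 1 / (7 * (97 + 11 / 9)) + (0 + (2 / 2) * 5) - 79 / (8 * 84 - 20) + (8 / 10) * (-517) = -516463783 / 1260805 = -409.63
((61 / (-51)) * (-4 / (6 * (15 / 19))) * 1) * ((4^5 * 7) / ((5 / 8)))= 132923392 / 11475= 11583.74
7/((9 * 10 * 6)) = 7/540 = 0.01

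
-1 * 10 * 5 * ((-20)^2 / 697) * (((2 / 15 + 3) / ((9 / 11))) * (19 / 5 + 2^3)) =-24402400 / 18819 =-1296.69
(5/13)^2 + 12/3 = 701/169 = 4.15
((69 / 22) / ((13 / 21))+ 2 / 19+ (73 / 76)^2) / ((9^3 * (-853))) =-1677901 / 171205821072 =-0.00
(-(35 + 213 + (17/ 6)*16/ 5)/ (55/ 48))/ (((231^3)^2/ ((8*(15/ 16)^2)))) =-1928/ 185704340659299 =-0.00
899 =899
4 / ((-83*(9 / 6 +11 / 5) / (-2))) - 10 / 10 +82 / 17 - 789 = -40990348 / 52207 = -785.15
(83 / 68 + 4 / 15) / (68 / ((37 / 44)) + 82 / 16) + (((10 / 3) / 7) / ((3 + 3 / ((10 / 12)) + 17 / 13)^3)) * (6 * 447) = 4010470393044541 / 1542433906795530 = 2.60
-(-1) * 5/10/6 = 1/12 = 0.08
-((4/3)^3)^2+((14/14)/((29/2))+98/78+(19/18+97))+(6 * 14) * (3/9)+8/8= 67478249/549666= 122.76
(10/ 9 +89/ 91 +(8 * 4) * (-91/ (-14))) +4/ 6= 172609/ 819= 210.76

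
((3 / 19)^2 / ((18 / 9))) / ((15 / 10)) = 3 / 361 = 0.01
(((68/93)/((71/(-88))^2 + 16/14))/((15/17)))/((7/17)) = 152185088/135648405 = 1.12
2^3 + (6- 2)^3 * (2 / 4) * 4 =136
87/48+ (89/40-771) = -61357/80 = -766.96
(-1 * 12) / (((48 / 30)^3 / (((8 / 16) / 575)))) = -15 / 5888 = -0.00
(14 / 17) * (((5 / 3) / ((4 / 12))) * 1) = 70 / 17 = 4.12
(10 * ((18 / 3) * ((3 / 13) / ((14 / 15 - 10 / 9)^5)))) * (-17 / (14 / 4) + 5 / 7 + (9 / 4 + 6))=-954933046875 / 2981888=-320244.44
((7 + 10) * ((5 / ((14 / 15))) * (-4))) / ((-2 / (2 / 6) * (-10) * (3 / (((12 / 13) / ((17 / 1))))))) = -10 / 91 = -0.11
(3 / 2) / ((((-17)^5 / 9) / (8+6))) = -189 / 1419857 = -0.00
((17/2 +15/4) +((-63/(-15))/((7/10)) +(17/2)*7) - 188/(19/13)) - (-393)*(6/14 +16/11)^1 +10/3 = 12157823/17556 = 692.52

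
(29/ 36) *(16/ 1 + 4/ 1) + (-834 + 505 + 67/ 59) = -165541/ 531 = -311.75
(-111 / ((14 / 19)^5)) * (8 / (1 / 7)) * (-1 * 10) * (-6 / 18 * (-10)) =2290391575 / 2401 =953932.35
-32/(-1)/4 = 8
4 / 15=0.27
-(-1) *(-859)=-859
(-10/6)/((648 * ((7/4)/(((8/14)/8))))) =-5/47628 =-0.00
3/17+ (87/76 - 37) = -46097/1292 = -35.68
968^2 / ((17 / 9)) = 8433216 / 17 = 496071.53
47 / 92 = 0.51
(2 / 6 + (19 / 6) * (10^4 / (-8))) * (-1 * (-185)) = -732230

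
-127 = -127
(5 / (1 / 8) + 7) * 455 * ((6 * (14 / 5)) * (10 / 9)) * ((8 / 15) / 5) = 1916096 / 45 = 42579.91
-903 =-903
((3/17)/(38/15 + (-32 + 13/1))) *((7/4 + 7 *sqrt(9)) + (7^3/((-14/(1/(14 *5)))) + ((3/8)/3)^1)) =-477/1976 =-0.24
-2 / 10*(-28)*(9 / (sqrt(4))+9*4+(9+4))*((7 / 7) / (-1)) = -1498 / 5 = -299.60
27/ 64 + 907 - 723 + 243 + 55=30875/ 64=482.42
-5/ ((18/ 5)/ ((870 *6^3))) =-261000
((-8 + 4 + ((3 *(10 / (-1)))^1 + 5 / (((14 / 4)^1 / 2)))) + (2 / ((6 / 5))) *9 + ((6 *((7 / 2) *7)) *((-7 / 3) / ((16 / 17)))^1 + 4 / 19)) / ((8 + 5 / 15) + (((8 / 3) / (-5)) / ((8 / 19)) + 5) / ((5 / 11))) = -60707025 / 2640848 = -22.99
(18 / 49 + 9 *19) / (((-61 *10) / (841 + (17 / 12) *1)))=-28295091 / 119560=-236.66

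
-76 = -76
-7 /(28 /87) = -87 /4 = -21.75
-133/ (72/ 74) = -4921/ 36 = -136.69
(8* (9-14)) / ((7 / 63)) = -360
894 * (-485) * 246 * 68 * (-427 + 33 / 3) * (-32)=-96553180938240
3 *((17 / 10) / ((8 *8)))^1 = 51 / 640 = 0.08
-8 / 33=-0.24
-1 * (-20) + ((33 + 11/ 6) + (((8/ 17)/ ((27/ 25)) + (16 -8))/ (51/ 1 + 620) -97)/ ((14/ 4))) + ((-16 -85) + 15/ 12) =-56937817/ 783972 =-72.63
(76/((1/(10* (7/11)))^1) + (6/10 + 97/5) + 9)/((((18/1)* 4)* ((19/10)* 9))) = 0.42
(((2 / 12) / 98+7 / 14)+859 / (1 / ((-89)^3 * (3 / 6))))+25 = -178037086079 / 588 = -302784160.00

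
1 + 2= 3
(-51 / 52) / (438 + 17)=-51 / 23660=-0.00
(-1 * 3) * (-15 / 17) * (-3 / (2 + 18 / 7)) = -945 / 544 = -1.74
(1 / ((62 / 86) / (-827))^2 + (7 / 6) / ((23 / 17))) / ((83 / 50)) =4362820146425 / 5503647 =792714.38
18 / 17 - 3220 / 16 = -13613 / 68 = -200.19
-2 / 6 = -1 / 3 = -0.33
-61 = -61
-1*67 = -67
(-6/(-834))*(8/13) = 8/1807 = 0.00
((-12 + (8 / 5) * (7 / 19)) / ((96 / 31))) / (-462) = 8401 / 1053360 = 0.01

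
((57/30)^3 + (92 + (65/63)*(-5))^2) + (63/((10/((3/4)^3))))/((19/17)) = 9110424858109/1206576000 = 7550.64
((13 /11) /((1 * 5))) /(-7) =-13 /385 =-0.03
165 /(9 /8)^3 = 28160 /243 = 115.88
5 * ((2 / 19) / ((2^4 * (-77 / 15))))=-75 / 11704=-0.01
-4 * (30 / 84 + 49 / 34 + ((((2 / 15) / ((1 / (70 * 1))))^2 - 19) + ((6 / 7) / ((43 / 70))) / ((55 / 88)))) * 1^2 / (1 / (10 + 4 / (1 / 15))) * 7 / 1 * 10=-1413982.98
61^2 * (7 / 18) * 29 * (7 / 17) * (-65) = -343690165 / 306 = -1123170.47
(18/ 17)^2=324/ 289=1.12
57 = 57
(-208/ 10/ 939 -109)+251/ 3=-119044/ 4695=-25.36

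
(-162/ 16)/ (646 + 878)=-27/ 4064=-0.01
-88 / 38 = -2.32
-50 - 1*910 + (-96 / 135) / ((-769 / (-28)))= -33221696 / 34605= -960.03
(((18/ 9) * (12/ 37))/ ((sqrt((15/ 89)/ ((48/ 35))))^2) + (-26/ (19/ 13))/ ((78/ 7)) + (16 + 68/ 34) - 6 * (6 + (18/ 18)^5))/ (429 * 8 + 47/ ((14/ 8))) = -0.01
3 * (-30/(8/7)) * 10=-1575/2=-787.50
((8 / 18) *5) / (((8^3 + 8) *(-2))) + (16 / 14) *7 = 8.00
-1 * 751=-751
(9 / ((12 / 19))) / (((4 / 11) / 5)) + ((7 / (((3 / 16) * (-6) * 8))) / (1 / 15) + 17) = 9661 / 48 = 201.27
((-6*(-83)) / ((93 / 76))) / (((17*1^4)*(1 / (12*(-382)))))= -57831744 / 527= -109737.65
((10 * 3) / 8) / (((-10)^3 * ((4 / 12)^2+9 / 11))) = -297 / 73600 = -0.00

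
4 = 4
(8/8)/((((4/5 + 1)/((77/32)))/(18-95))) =-29645/288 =-102.93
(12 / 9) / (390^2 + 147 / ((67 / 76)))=67 / 7651404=0.00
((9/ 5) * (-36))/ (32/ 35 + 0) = -567/ 8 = -70.88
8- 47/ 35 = 233/ 35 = 6.66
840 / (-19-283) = -420 / 151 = -2.78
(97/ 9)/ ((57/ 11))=1067/ 513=2.08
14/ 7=2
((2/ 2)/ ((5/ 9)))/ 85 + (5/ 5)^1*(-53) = -22516/ 425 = -52.98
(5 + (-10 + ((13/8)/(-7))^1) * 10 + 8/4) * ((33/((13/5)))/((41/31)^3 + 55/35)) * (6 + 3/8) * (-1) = 669094986285/337021568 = 1985.32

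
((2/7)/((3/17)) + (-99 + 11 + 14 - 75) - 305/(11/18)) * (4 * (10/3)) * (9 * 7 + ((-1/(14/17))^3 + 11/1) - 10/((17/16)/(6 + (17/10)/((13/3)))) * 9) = 212480119776775/52531479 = 4044815.11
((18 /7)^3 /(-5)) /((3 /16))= -31104 /1715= -18.14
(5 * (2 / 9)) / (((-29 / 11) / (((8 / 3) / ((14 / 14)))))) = -880 / 783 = -1.12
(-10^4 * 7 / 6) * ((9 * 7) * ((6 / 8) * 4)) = -2205000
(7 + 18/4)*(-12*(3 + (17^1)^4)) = -11526312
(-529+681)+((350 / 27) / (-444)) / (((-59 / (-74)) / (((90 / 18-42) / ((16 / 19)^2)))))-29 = 152818627 / 1223424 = 124.91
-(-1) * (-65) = -65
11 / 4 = 2.75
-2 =-2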